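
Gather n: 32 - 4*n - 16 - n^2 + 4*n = 16 - n^2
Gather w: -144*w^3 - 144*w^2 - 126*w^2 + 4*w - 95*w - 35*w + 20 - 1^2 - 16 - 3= -144*w^3 - 270*w^2 - 126*w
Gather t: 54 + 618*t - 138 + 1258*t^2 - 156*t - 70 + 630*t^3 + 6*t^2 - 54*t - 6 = 630*t^3 + 1264*t^2 + 408*t - 160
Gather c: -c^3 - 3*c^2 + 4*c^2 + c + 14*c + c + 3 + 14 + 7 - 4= -c^3 + c^2 + 16*c + 20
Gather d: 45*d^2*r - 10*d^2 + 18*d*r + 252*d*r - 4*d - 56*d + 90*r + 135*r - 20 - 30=d^2*(45*r - 10) + d*(270*r - 60) + 225*r - 50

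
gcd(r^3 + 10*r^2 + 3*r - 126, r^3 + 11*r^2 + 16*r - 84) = r^2 + 13*r + 42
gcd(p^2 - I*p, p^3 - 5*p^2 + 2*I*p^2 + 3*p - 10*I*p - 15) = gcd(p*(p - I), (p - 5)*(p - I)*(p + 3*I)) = p - I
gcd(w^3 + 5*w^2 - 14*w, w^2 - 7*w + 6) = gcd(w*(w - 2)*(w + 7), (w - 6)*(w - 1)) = 1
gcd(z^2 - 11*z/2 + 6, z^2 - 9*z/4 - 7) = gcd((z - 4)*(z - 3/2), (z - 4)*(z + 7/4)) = z - 4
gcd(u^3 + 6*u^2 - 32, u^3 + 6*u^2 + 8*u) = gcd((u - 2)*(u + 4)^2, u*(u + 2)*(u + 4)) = u + 4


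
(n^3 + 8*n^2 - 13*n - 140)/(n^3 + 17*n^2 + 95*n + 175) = (n - 4)/(n + 5)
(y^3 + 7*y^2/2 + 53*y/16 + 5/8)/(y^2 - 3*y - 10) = (16*y^2 + 24*y + 5)/(16*(y - 5))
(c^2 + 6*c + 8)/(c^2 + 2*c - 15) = (c^2 + 6*c + 8)/(c^2 + 2*c - 15)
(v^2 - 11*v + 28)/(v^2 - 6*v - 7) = (v - 4)/(v + 1)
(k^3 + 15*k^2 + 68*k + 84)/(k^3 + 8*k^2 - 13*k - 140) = (k^2 + 8*k + 12)/(k^2 + k - 20)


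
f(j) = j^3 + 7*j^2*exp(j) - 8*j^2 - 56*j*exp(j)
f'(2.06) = -905.37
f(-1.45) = 2.63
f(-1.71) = -7.37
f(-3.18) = -102.71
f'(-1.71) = 42.70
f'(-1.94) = 49.78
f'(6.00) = -22580.01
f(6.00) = -33960.02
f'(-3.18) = 87.39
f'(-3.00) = 81.62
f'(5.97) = -22403.75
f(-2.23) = -33.70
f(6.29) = -40661.21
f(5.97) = -33285.23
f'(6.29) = -23290.25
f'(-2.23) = 58.39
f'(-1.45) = 34.11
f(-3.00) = -87.50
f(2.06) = -697.25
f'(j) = 7*j^2*exp(j) + 3*j^2 - 42*j*exp(j) - 16*j - 56*exp(j)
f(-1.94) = -18.01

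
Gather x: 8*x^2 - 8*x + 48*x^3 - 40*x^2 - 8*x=48*x^3 - 32*x^2 - 16*x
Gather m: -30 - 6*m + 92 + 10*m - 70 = 4*m - 8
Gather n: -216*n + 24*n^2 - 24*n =24*n^2 - 240*n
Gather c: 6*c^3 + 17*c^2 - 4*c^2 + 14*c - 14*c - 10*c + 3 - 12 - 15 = 6*c^3 + 13*c^2 - 10*c - 24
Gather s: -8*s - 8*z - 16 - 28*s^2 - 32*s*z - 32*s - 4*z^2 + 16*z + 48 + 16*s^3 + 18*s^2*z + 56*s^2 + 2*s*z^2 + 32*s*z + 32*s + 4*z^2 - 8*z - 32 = 16*s^3 + s^2*(18*z + 28) + s*(2*z^2 - 8)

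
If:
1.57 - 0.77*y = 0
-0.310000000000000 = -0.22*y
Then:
No Solution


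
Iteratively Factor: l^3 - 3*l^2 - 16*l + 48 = (l - 4)*(l^2 + l - 12) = (l - 4)*(l - 3)*(l + 4)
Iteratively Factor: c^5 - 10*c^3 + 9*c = (c - 3)*(c^4 + 3*c^3 - c^2 - 3*c) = (c - 3)*(c + 3)*(c^3 - c) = c*(c - 3)*(c + 3)*(c^2 - 1) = c*(c - 3)*(c - 1)*(c + 3)*(c + 1)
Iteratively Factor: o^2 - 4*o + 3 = (o - 3)*(o - 1)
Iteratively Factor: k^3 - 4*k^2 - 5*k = (k)*(k^2 - 4*k - 5) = k*(k + 1)*(k - 5)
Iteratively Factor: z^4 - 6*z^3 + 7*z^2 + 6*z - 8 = (z - 2)*(z^3 - 4*z^2 - z + 4) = (z - 2)*(z - 1)*(z^2 - 3*z - 4) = (z - 4)*(z - 2)*(z - 1)*(z + 1)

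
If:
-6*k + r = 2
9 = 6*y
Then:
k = r/6 - 1/3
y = 3/2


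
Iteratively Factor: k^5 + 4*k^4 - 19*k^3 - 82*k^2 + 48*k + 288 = (k + 3)*(k^4 + k^3 - 22*k^2 - 16*k + 96) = (k - 4)*(k + 3)*(k^3 + 5*k^2 - 2*k - 24) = (k - 4)*(k + 3)^2*(k^2 + 2*k - 8) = (k - 4)*(k - 2)*(k + 3)^2*(k + 4)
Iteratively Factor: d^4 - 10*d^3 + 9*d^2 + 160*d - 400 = (d - 4)*(d^3 - 6*d^2 - 15*d + 100) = (d - 4)*(d + 4)*(d^2 - 10*d + 25) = (d - 5)*(d - 4)*(d + 4)*(d - 5)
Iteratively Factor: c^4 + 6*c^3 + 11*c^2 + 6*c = (c)*(c^3 + 6*c^2 + 11*c + 6) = c*(c + 3)*(c^2 + 3*c + 2) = c*(c + 1)*(c + 3)*(c + 2)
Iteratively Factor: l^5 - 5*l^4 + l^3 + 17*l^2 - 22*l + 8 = (l - 1)*(l^4 - 4*l^3 - 3*l^2 + 14*l - 8) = (l - 1)*(l + 2)*(l^3 - 6*l^2 + 9*l - 4) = (l - 1)^2*(l + 2)*(l^2 - 5*l + 4) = (l - 4)*(l - 1)^2*(l + 2)*(l - 1)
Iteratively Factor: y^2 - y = (y - 1)*(y)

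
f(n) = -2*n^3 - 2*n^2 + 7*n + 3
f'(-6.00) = -185.00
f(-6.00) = 321.00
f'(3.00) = -59.00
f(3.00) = -48.00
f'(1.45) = -11.42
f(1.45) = 2.85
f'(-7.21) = -276.06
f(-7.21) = 598.17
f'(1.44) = -11.20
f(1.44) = 2.96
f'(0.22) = 5.83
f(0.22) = 4.42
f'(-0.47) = 7.55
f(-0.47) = -0.52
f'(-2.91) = -32.17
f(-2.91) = 14.98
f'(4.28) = -120.03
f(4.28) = -160.48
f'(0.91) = -1.61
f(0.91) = 6.21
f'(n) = -6*n^2 - 4*n + 7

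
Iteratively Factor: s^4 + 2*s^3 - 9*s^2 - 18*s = (s + 3)*(s^3 - s^2 - 6*s) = (s - 3)*(s + 3)*(s^2 + 2*s) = (s - 3)*(s + 2)*(s + 3)*(s)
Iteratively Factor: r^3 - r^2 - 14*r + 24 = (r + 4)*(r^2 - 5*r + 6) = (r - 2)*(r + 4)*(r - 3)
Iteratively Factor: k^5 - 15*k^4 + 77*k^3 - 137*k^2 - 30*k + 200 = (k - 2)*(k^4 - 13*k^3 + 51*k^2 - 35*k - 100) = (k - 5)*(k - 2)*(k^3 - 8*k^2 + 11*k + 20) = (k - 5)^2*(k - 2)*(k^2 - 3*k - 4) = (k - 5)^2*(k - 4)*(k - 2)*(k + 1)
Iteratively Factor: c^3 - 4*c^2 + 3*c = (c - 3)*(c^2 - c) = c*(c - 3)*(c - 1)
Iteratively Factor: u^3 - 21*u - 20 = (u + 1)*(u^2 - u - 20) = (u + 1)*(u + 4)*(u - 5)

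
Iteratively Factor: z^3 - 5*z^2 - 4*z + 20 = (z + 2)*(z^2 - 7*z + 10) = (z - 5)*(z + 2)*(z - 2)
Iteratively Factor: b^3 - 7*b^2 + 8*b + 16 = (b + 1)*(b^2 - 8*b + 16) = (b - 4)*(b + 1)*(b - 4)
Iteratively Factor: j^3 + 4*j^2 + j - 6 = (j + 3)*(j^2 + j - 2) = (j + 2)*(j + 3)*(j - 1)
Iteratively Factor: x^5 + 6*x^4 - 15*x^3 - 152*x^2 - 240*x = (x + 4)*(x^4 + 2*x^3 - 23*x^2 - 60*x) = x*(x + 4)*(x^3 + 2*x^2 - 23*x - 60) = x*(x + 3)*(x + 4)*(x^2 - x - 20) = x*(x - 5)*(x + 3)*(x + 4)*(x + 4)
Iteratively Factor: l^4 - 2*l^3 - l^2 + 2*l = (l)*(l^3 - 2*l^2 - l + 2) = l*(l + 1)*(l^2 - 3*l + 2) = l*(l - 1)*(l + 1)*(l - 2)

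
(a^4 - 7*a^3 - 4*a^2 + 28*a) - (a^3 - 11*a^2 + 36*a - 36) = a^4 - 8*a^3 + 7*a^2 - 8*a + 36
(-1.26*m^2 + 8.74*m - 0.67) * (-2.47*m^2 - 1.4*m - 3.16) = 3.1122*m^4 - 19.8238*m^3 - 6.5995*m^2 - 26.6804*m + 2.1172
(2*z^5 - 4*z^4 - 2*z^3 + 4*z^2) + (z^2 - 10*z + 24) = 2*z^5 - 4*z^4 - 2*z^3 + 5*z^2 - 10*z + 24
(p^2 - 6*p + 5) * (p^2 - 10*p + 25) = p^4 - 16*p^3 + 90*p^2 - 200*p + 125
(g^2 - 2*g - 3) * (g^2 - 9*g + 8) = g^4 - 11*g^3 + 23*g^2 + 11*g - 24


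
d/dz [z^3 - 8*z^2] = z*(3*z - 16)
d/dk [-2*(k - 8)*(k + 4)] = 8 - 4*k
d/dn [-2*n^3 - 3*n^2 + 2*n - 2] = -6*n^2 - 6*n + 2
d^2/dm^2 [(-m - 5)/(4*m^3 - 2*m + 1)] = 4*(-2*(m + 5)*(6*m^2 - 1)^2 + (6*m^2 + 6*m*(m + 5) - 1)*(4*m^3 - 2*m + 1))/(4*m^3 - 2*m + 1)^3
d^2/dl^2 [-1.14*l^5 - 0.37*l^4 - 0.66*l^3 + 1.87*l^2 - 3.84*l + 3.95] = -22.8*l^3 - 4.44*l^2 - 3.96*l + 3.74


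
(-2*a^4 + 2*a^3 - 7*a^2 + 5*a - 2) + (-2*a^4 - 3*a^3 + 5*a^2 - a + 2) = -4*a^4 - a^3 - 2*a^2 + 4*a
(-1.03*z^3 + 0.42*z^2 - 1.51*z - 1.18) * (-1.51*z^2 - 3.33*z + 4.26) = 1.5553*z^5 + 2.7957*z^4 - 3.5063*z^3 + 8.5993*z^2 - 2.5032*z - 5.0268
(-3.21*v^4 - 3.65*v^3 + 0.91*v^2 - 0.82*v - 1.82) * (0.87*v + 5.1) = -2.7927*v^5 - 19.5465*v^4 - 17.8233*v^3 + 3.9276*v^2 - 5.7654*v - 9.282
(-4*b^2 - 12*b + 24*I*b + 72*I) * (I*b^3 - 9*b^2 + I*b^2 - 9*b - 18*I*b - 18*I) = -4*I*b^5 + 12*b^4 - 16*I*b^4 + 48*b^3 - 156*I*b^3 + 468*b^2 - 576*I*b^2 + 1728*b - 432*I*b + 1296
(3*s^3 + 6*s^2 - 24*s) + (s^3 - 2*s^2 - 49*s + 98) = 4*s^3 + 4*s^2 - 73*s + 98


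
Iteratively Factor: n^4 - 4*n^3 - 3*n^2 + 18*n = (n)*(n^3 - 4*n^2 - 3*n + 18) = n*(n + 2)*(n^2 - 6*n + 9) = n*(n - 3)*(n + 2)*(n - 3)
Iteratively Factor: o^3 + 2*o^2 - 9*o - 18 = (o + 3)*(o^2 - o - 6) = (o - 3)*(o + 3)*(o + 2)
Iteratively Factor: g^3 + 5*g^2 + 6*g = (g + 3)*(g^2 + 2*g) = (g + 2)*(g + 3)*(g)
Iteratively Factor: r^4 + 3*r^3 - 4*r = (r)*(r^3 + 3*r^2 - 4) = r*(r + 2)*(r^2 + r - 2) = r*(r - 1)*(r + 2)*(r + 2)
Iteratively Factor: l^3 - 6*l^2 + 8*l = (l - 4)*(l^2 - 2*l) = l*(l - 4)*(l - 2)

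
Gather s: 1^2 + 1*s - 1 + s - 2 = 2*s - 2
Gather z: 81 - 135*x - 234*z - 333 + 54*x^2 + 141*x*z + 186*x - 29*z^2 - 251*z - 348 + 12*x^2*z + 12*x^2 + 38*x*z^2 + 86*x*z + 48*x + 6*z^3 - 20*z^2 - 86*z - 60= 66*x^2 + 99*x + 6*z^3 + z^2*(38*x - 49) + z*(12*x^2 + 227*x - 571) - 660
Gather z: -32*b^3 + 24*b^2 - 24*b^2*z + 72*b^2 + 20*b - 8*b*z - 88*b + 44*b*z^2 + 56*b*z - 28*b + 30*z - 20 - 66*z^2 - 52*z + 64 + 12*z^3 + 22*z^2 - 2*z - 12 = -32*b^3 + 96*b^2 - 96*b + 12*z^3 + z^2*(44*b - 44) + z*(-24*b^2 + 48*b - 24) + 32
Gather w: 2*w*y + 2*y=2*w*y + 2*y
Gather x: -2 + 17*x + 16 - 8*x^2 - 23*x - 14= -8*x^2 - 6*x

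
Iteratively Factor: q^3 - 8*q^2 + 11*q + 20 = (q - 4)*(q^2 - 4*q - 5) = (q - 5)*(q - 4)*(q + 1)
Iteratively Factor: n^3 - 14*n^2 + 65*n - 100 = (n - 5)*(n^2 - 9*n + 20) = (n - 5)^2*(n - 4)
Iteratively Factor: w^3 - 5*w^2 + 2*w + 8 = (w - 4)*(w^2 - w - 2) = (w - 4)*(w - 2)*(w + 1)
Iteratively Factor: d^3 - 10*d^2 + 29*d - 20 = (d - 4)*(d^2 - 6*d + 5) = (d - 5)*(d - 4)*(d - 1)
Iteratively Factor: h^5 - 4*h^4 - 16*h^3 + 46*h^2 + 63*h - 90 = (h - 3)*(h^4 - h^3 - 19*h^2 - 11*h + 30) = (h - 5)*(h - 3)*(h^3 + 4*h^2 + h - 6) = (h - 5)*(h - 3)*(h + 3)*(h^2 + h - 2) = (h - 5)*(h - 3)*(h + 2)*(h + 3)*(h - 1)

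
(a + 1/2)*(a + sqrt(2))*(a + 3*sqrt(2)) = a^3 + a^2/2 + 4*sqrt(2)*a^2 + 2*sqrt(2)*a + 6*a + 3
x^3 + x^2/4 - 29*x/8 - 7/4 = (x - 2)*(x + 1/2)*(x + 7/4)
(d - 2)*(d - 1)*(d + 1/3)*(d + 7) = d^4 + 13*d^3/3 - 53*d^2/3 + 23*d/3 + 14/3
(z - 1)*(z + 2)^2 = z^3 + 3*z^2 - 4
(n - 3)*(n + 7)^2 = n^3 + 11*n^2 + 7*n - 147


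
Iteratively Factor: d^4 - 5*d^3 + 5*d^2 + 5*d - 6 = (d - 1)*(d^3 - 4*d^2 + d + 6) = (d - 1)*(d + 1)*(d^2 - 5*d + 6) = (d - 2)*(d - 1)*(d + 1)*(d - 3)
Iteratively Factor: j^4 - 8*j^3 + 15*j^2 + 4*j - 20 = (j - 2)*(j^3 - 6*j^2 + 3*j + 10) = (j - 5)*(j - 2)*(j^2 - j - 2) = (j - 5)*(j - 2)*(j + 1)*(j - 2)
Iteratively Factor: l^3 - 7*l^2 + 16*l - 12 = (l - 2)*(l^2 - 5*l + 6) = (l - 3)*(l - 2)*(l - 2)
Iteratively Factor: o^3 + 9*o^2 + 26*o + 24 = (o + 3)*(o^2 + 6*o + 8) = (o + 3)*(o + 4)*(o + 2)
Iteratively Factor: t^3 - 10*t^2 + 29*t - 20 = (t - 5)*(t^2 - 5*t + 4) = (t - 5)*(t - 1)*(t - 4)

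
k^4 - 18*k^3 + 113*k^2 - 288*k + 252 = (k - 7)*(k - 6)*(k - 3)*(k - 2)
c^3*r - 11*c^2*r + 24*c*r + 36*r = (c - 6)^2*(c*r + r)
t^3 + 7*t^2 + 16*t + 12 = (t + 2)^2*(t + 3)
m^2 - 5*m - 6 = (m - 6)*(m + 1)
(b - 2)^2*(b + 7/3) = b^3 - 5*b^2/3 - 16*b/3 + 28/3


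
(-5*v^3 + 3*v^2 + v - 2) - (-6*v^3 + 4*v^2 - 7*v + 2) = v^3 - v^2 + 8*v - 4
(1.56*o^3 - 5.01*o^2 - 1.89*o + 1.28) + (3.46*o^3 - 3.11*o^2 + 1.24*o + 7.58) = 5.02*o^3 - 8.12*o^2 - 0.65*o + 8.86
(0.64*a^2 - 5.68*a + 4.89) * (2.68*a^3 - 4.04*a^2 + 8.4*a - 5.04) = 1.7152*a^5 - 17.808*a^4 + 41.4284*a^3 - 70.6932*a^2 + 69.7032*a - 24.6456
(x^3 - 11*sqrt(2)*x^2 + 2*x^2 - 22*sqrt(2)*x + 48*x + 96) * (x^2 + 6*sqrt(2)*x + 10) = x^5 - 5*sqrt(2)*x^4 + 2*x^4 - 74*x^3 - 10*sqrt(2)*x^3 - 148*x^2 + 178*sqrt(2)*x^2 + 480*x + 356*sqrt(2)*x + 960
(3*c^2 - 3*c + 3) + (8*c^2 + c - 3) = 11*c^2 - 2*c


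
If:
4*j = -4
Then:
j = -1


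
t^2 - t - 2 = (t - 2)*(t + 1)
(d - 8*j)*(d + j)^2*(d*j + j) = d^4*j - 6*d^3*j^2 + d^3*j - 15*d^2*j^3 - 6*d^2*j^2 - 8*d*j^4 - 15*d*j^3 - 8*j^4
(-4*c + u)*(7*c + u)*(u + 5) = -28*c^2*u - 140*c^2 + 3*c*u^2 + 15*c*u + u^3 + 5*u^2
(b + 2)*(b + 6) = b^2 + 8*b + 12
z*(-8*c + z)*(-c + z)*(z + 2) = 8*c^2*z^2 + 16*c^2*z - 9*c*z^3 - 18*c*z^2 + z^4 + 2*z^3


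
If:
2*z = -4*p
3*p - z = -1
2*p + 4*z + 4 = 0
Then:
No Solution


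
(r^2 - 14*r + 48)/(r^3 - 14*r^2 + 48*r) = 1/r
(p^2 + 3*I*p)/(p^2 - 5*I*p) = (p + 3*I)/(p - 5*I)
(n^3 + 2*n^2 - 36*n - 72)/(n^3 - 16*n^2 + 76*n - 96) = (n^2 + 8*n + 12)/(n^2 - 10*n + 16)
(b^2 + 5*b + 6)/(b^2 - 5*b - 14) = (b + 3)/(b - 7)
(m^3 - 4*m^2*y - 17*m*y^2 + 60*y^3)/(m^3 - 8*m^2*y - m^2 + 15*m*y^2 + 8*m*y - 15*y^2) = (m + 4*y)/(m - 1)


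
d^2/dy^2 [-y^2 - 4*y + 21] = -2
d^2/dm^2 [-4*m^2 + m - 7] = -8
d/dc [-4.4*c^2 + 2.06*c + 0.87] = 2.06 - 8.8*c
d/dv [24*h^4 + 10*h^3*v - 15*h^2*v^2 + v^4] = 10*h^3 - 30*h^2*v + 4*v^3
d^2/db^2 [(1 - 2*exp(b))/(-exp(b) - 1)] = 3*(1 - exp(b))*exp(b)/(exp(3*b) + 3*exp(2*b) + 3*exp(b) + 1)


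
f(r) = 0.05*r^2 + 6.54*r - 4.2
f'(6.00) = 7.14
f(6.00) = 36.84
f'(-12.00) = 5.34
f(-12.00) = -75.48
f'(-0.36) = 6.50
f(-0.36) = -6.55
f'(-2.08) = 6.33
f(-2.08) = -17.59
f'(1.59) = 6.70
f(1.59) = 6.33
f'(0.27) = 6.57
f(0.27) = -2.43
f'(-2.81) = 6.26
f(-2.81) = -22.18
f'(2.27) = 6.77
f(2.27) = 10.90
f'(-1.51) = 6.39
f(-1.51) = -13.96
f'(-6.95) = 5.84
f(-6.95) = -47.24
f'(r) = 0.1*r + 6.54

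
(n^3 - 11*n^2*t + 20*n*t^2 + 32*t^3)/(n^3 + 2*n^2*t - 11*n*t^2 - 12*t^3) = (-n^2 + 12*n*t - 32*t^2)/(-n^2 - n*t + 12*t^2)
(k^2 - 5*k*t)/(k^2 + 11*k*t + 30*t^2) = k*(k - 5*t)/(k^2 + 11*k*t + 30*t^2)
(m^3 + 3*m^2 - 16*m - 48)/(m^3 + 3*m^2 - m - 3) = (m^2 - 16)/(m^2 - 1)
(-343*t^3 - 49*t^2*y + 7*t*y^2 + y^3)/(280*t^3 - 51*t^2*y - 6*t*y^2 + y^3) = (-49*t^2 + y^2)/(40*t^2 - 13*t*y + y^2)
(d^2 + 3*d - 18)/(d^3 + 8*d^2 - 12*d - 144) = (d - 3)/(d^2 + 2*d - 24)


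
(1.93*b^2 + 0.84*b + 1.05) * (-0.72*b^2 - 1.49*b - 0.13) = -1.3896*b^4 - 3.4805*b^3 - 2.2585*b^2 - 1.6737*b - 0.1365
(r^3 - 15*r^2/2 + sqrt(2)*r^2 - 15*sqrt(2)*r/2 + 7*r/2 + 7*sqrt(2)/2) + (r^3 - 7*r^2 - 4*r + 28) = 2*r^3 - 29*r^2/2 + sqrt(2)*r^2 - 15*sqrt(2)*r/2 - r/2 + 7*sqrt(2)/2 + 28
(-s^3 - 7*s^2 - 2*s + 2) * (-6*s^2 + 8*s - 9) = 6*s^5 + 34*s^4 - 35*s^3 + 35*s^2 + 34*s - 18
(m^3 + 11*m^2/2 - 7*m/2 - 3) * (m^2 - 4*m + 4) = m^5 + 3*m^4/2 - 43*m^3/2 + 33*m^2 - 2*m - 12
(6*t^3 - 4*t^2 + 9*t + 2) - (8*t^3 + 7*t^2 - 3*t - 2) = -2*t^3 - 11*t^2 + 12*t + 4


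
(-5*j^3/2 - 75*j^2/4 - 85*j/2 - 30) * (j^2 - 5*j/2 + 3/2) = -5*j^5/2 - 25*j^4/2 + 5*j^3/8 + 385*j^2/8 + 45*j/4 - 45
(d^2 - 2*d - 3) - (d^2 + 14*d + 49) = -16*d - 52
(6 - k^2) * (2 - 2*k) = 2*k^3 - 2*k^2 - 12*k + 12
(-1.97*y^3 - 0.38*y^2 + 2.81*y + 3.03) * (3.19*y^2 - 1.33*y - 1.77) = -6.2843*y^5 + 1.4079*y^4 + 12.9562*y^3 + 6.601*y^2 - 9.0036*y - 5.3631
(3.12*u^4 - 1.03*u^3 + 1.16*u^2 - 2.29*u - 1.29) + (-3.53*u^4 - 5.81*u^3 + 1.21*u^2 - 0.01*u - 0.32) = -0.41*u^4 - 6.84*u^3 + 2.37*u^2 - 2.3*u - 1.61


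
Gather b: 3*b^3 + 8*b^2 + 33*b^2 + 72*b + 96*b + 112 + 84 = 3*b^3 + 41*b^2 + 168*b + 196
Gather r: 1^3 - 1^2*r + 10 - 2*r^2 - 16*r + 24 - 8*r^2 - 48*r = -10*r^2 - 65*r + 35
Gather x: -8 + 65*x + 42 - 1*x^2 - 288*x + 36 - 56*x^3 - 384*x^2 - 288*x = -56*x^3 - 385*x^2 - 511*x + 70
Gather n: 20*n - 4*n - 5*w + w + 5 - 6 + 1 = 16*n - 4*w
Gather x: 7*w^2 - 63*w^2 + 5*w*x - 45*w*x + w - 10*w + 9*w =-56*w^2 - 40*w*x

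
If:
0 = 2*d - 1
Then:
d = 1/2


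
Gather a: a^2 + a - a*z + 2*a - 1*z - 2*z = a^2 + a*(3 - z) - 3*z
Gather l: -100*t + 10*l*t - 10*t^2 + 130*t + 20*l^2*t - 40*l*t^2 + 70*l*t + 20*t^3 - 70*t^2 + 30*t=20*l^2*t + l*(-40*t^2 + 80*t) + 20*t^3 - 80*t^2 + 60*t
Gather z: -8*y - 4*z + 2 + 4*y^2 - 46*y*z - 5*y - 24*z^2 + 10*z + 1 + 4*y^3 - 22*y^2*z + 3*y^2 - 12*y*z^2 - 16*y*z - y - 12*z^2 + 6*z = 4*y^3 + 7*y^2 - 14*y + z^2*(-12*y - 36) + z*(-22*y^2 - 62*y + 12) + 3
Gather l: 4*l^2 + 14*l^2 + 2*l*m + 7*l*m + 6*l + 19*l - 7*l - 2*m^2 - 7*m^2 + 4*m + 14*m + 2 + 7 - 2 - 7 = 18*l^2 + l*(9*m + 18) - 9*m^2 + 18*m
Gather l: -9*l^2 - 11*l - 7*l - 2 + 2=-9*l^2 - 18*l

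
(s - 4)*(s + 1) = s^2 - 3*s - 4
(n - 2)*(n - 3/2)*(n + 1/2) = n^3 - 3*n^2 + 5*n/4 + 3/2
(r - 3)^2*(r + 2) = r^3 - 4*r^2 - 3*r + 18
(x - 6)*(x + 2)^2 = x^3 - 2*x^2 - 20*x - 24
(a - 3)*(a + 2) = a^2 - a - 6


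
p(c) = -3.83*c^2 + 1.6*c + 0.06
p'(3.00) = -21.38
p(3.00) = -29.61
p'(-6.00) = 47.56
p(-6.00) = -147.42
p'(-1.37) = 12.09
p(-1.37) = -9.32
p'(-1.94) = 16.46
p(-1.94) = -17.46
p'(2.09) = -14.41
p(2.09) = -13.33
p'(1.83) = -12.42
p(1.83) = -9.84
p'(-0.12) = 2.52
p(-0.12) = -0.19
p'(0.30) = -0.70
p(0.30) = 0.20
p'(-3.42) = 27.80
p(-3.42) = -50.21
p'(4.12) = -29.96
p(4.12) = -58.36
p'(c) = 1.6 - 7.66*c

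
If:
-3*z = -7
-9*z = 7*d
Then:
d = -3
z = 7/3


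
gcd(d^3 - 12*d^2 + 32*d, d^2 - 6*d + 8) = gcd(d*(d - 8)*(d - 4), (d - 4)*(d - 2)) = d - 4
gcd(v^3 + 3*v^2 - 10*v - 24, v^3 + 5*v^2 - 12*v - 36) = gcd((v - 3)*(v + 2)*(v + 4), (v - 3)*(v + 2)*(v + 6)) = v^2 - v - 6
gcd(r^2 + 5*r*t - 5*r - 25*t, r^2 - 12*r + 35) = r - 5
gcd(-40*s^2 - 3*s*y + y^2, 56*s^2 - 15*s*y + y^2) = -8*s + y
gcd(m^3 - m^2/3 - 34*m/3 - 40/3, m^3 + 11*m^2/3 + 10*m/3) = m^2 + 11*m/3 + 10/3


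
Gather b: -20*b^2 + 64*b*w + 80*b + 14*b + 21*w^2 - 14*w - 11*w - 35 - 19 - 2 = -20*b^2 + b*(64*w + 94) + 21*w^2 - 25*w - 56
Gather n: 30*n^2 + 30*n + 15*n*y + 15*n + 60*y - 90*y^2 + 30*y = 30*n^2 + n*(15*y + 45) - 90*y^2 + 90*y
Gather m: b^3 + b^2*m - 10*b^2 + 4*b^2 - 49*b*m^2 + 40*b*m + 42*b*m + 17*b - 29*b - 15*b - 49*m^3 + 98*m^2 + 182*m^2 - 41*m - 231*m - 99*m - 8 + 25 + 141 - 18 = b^3 - 6*b^2 - 27*b - 49*m^3 + m^2*(280 - 49*b) + m*(b^2 + 82*b - 371) + 140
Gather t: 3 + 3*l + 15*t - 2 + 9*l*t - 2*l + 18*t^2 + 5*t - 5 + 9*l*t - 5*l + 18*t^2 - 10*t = -4*l + 36*t^2 + t*(18*l + 10) - 4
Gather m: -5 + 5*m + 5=5*m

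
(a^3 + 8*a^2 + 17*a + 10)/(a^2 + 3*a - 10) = (a^2 + 3*a + 2)/(a - 2)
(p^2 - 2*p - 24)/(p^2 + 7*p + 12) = (p - 6)/(p + 3)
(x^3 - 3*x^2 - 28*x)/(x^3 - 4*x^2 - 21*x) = (x + 4)/(x + 3)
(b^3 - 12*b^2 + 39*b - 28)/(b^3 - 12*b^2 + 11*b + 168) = (b^2 - 5*b + 4)/(b^2 - 5*b - 24)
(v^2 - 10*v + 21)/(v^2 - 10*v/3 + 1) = 3*(v - 7)/(3*v - 1)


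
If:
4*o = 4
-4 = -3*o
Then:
No Solution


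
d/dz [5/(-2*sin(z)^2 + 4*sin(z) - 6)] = 5*(sin(z) - 1)*cos(z)/(sin(z)^2 - 2*sin(z) + 3)^2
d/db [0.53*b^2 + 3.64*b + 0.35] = 1.06*b + 3.64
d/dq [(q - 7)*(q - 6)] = 2*q - 13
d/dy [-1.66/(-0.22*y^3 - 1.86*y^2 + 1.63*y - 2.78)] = (-1.0956*y^2 - 6.1752*y + 2.7058)/(0.22*y^3 + 1.86*y^2 - 1.63*y + 2.78)^2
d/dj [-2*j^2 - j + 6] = -4*j - 1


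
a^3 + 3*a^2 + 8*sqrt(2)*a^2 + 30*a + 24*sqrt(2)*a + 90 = (a + 3)*(a + 3*sqrt(2))*(a + 5*sqrt(2))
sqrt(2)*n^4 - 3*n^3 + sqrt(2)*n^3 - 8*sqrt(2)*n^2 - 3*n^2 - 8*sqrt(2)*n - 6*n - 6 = (n + 1)*(n - 3*sqrt(2))*(n + sqrt(2))*(sqrt(2)*n + 1)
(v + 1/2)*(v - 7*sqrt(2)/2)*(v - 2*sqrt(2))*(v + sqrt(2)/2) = v^4 - 5*sqrt(2)*v^3 + v^3/2 - 5*sqrt(2)*v^2/2 + 17*v^2/2 + 17*v/4 + 7*sqrt(2)*v + 7*sqrt(2)/2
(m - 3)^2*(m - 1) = m^3 - 7*m^2 + 15*m - 9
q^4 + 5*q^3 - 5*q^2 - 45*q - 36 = (q - 3)*(q + 1)*(q + 3)*(q + 4)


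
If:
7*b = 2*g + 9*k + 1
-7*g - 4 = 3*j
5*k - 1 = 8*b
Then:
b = 5*k/8 - 1/8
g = -37*k/16 - 15/16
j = 259*k/48 + 41/48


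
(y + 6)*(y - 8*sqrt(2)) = y^2 - 8*sqrt(2)*y + 6*y - 48*sqrt(2)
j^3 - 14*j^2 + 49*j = j*(j - 7)^2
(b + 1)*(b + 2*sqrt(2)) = b^2 + b + 2*sqrt(2)*b + 2*sqrt(2)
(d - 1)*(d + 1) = d^2 - 1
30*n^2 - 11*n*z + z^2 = (-6*n + z)*(-5*n + z)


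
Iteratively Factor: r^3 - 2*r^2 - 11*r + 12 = (r - 4)*(r^2 + 2*r - 3) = (r - 4)*(r + 3)*(r - 1)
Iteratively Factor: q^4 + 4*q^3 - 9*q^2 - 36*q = (q)*(q^3 + 4*q^2 - 9*q - 36) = q*(q - 3)*(q^2 + 7*q + 12) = q*(q - 3)*(q + 3)*(q + 4)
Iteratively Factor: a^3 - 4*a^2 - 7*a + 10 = (a + 2)*(a^2 - 6*a + 5) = (a - 1)*(a + 2)*(a - 5)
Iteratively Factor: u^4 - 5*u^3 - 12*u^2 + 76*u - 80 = (u - 2)*(u^3 - 3*u^2 - 18*u + 40) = (u - 2)^2*(u^2 - u - 20) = (u - 2)^2*(u + 4)*(u - 5)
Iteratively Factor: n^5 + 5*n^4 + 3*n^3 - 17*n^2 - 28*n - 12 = (n + 3)*(n^4 + 2*n^3 - 3*n^2 - 8*n - 4) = (n + 2)*(n + 3)*(n^3 - 3*n - 2) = (n + 1)*(n + 2)*(n + 3)*(n^2 - n - 2) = (n - 2)*(n + 1)*(n + 2)*(n + 3)*(n + 1)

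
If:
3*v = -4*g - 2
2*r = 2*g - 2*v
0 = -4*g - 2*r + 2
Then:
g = 1/13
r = 11/13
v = -10/13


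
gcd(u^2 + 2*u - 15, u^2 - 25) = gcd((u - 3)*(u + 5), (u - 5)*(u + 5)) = u + 5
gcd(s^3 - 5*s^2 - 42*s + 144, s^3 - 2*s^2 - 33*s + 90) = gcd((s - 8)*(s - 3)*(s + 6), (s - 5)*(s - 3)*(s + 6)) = s^2 + 3*s - 18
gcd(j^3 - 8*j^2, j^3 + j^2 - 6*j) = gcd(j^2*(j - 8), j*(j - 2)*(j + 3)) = j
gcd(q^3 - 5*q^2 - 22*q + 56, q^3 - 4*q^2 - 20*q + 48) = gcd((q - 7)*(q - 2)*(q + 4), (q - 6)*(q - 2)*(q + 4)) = q^2 + 2*q - 8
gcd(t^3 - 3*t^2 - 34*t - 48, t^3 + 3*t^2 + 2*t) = t + 2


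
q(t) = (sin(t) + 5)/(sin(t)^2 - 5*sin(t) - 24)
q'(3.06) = -0.00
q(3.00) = -0.21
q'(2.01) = 0.00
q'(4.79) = 0.00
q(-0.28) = -0.21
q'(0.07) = 0.00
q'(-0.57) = 0.01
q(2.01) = -0.21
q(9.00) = -0.21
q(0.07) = -0.21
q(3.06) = -0.21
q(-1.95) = -0.22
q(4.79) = -0.22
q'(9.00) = 0.00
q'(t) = (-2*sin(t)*cos(t) + 5*cos(t))*(sin(t) + 5)/(sin(t)^2 - 5*sin(t) - 24)^2 + cos(t)/(sin(t)^2 - 5*sin(t) - 24)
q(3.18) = -0.21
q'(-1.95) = -0.01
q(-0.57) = -0.21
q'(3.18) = -0.00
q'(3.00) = 0.00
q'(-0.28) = 0.01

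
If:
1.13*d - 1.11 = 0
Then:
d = 0.98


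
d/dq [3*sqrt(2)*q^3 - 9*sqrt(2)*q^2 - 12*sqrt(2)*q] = sqrt(2)*(9*q^2 - 18*q - 12)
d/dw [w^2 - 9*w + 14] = 2*w - 9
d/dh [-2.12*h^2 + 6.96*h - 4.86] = 6.96 - 4.24*h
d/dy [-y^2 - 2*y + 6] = -2*y - 2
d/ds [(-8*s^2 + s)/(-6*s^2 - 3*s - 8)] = 2*(15*s^2 + 64*s - 4)/(36*s^4 + 36*s^3 + 105*s^2 + 48*s + 64)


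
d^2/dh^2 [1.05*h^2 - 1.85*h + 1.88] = 2.10000000000000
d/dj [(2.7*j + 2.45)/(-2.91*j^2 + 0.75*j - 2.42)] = (7.857*j^2 + 14.259*j - 8.3715)/(8.4681*j^4 - 4.365*j^3 + 14.6469*j^2 - 3.63*j + 5.8564)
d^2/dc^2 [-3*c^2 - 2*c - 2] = -6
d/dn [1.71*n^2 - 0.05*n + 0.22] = 3.42*n - 0.05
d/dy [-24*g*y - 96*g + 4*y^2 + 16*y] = -24*g + 8*y + 16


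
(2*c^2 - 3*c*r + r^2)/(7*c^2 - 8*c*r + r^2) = (-2*c + r)/(-7*c + r)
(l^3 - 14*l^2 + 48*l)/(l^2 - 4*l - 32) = l*(l - 6)/(l + 4)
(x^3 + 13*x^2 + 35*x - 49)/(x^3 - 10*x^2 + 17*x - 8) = (x^2 + 14*x + 49)/(x^2 - 9*x + 8)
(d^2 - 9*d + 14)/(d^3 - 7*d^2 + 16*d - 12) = (d - 7)/(d^2 - 5*d + 6)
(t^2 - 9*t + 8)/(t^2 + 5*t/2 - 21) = 2*(t^2 - 9*t + 8)/(2*t^2 + 5*t - 42)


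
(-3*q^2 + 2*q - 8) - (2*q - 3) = -3*q^2 - 5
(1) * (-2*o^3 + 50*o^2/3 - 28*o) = -2*o^3 + 50*o^2/3 - 28*o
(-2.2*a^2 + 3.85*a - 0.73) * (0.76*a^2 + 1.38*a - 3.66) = -1.672*a^4 - 0.11*a^3 + 12.8102*a^2 - 15.0984*a + 2.6718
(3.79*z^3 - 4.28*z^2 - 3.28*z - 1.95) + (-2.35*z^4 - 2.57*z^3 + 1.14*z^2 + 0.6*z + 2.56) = -2.35*z^4 + 1.22*z^3 - 3.14*z^2 - 2.68*z + 0.61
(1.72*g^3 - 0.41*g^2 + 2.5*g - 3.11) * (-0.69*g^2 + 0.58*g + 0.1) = -1.1868*g^5 + 1.2805*g^4 - 1.7908*g^3 + 3.5549*g^2 - 1.5538*g - 0.311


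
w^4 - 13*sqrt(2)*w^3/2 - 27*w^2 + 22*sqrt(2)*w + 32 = (w - 8*sqrt(2))*(w - sqrt(2))*(w + sqrt(2)/2)*(w + 2*sqrt(2))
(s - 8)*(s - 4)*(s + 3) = s^3 - 9*s^2 - 4*s + 96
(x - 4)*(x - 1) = x^2 - 5*x + 4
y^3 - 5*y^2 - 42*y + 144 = (y - 8)*(y - 3)*(y + 6)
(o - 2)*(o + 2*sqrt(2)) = o^2 - 2*o + 2*sqrt(2)*o - 4*sqrt(2)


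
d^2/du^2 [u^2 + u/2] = 2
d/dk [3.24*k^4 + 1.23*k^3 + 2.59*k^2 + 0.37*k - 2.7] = 12.96*k^3 + 3.69*k^2 + 5.18*k + 0.37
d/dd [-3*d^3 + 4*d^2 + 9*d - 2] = -9*d^2 + 8*d + 9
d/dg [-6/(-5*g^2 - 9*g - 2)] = 6*(-10*g - 9)/(5*g^2 + 9*g + 2)^2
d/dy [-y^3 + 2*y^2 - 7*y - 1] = -3*y^2 + 4*y - 7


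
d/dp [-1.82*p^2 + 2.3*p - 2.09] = 2.3 - 3.64*p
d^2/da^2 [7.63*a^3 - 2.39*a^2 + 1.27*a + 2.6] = 45.78*a - 4.78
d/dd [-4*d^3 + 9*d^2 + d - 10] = -12*d^2 + 18*d + 1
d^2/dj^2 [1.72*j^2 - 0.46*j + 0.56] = 3.44000000000000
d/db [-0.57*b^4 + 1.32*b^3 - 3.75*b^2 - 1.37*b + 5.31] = -2.28*b^3 + 3.96*b^2 - 7.5*b - 1.37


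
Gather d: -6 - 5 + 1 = -10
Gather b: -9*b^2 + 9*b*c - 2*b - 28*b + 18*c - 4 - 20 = -9*b^2 + b*(9*c - 30) + 18*c - 24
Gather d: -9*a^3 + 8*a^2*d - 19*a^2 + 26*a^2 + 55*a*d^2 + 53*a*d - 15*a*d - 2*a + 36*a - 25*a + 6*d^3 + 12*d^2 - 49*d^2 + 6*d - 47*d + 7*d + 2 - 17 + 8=-9*a^3 + 7*a^2 + 9*a + 6*d^3 + d^2*(55*a - 37) + d*(8*a^2 + 38*a - 34) - 7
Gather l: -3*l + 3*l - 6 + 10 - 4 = 0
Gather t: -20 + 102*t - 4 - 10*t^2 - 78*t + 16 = -10*t^2 + 24*t - 8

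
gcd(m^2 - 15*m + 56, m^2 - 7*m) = m - 7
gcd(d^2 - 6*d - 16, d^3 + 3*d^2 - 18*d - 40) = d + 2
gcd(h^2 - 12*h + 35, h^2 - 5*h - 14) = h - 7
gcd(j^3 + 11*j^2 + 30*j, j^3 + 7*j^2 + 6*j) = j^2 + 6*j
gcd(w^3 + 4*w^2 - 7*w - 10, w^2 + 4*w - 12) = w - 2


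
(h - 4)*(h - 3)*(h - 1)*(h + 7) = h^4 - h^3 - 37*h^2 + 121*h - 84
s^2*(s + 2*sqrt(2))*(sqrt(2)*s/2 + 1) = sqrt(2)*s^4/2 + 3*s^3 + 2*sqrt(2)*s^2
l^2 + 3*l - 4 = (l - 1)*(l + 4)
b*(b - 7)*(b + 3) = b^3 - 4*b^2 - 21*b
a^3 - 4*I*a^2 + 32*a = a*(a - 8*I)*(a + 4*I)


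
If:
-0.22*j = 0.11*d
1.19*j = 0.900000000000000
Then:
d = -1.51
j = 0.76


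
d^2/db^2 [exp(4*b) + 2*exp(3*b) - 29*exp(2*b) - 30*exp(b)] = (16*exp(3*b) + 18*exp(2*b) - 116*exp(b) - 30)*exp(b)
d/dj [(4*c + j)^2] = 8*c + 2*j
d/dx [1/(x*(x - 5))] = (5 - 2*x)/(x^2*(x^2 - 10*x + 25))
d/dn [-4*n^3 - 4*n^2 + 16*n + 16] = -12*n^2 - 8*n + 16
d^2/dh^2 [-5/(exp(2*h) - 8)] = 20*(-exp(2*h) - 8)*exp(2*h)/(exp(2*h) - 8)^3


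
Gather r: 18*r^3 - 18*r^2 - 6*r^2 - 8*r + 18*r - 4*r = 18*r^3 - 24*r^2 + 6*r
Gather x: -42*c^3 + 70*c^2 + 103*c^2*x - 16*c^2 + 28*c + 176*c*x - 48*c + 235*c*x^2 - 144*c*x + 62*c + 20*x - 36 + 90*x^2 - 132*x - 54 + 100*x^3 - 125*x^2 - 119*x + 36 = -42*c^3 + 54*c^2 + 42*c + 100*x^3 + x^2*(235*c - 35) + x*(103*c^2 + 32*c - 231) - 54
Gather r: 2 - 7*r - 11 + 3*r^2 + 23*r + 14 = 3*r^2 + 16*r + 5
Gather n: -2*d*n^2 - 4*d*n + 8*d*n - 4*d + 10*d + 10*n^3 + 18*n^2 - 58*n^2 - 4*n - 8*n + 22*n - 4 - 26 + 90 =6*d + 10*n^3 + n^2*(-2*d - 40) + n*(4*d + 10) + 60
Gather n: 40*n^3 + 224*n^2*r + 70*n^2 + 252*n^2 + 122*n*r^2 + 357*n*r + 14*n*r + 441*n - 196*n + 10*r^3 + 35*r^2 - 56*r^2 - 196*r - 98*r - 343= 40*n^3 + n^2*(224*r + 322) + n*(122*r^2 + 371*r + 245) + 10*r^3 - 21*r^2 - 294*r - 343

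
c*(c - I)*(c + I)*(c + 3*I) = c^4 + 3*I*c^3 + c^2 + 3*I*c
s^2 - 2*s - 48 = (s - 8)*(s + 6)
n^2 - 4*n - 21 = (n - 7)*(n + 3)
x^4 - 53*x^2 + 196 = (x - 7)*(x - 2)*(x + 2)*(x + 7)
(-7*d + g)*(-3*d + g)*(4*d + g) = 84*d^3 - 19*d^2*g - 6*d*g^2 + g^3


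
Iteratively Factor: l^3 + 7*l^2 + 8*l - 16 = (l + 4)*(l^2 + 3*l - 4) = (l - 1)*(l + 4)*(l + 4)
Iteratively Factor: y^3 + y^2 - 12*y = (y)*(y^2 + y - 12) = y*(y + 4)*(y - 3)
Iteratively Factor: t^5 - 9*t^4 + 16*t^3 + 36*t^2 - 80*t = (t - 4)*(t^4 - 5*t^3 - 4*t^2 + 20*t) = (t - 4)*(t - 2)*(t^3 - 3*t^2 - 10*t) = t*(t - 4)*(t - 2)*(t^2 - 3*t - 10) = t*(t - 5)*(t - 4)*(t - 2)*(t + 2)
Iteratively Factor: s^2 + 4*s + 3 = (s + 1)*(s + 3)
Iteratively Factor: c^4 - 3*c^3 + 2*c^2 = (c - 1)*(c^3 - 2*c^2) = c*(c - 1)*(c^2 - 2*c) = c*(c - 2)*(c - 1)*(c)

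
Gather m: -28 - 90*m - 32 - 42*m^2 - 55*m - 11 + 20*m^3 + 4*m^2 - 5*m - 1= 20*m^3 - 38*m^2 - 150*m - 72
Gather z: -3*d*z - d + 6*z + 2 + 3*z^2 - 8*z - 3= -d + 3*z^2 + z*(-3*d - 2) - 1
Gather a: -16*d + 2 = 2 - 16*d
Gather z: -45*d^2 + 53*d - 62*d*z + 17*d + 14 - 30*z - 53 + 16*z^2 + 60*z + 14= -45*d^2 + 70*d + 16*z^2 + z*(30 - 62*d) - 25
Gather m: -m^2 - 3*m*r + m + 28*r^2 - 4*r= -m^2 + m*(1 - 3*r) + 28*r^2 - 4*r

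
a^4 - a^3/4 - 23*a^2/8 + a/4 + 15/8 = (a - 3/2)*(a - 1)*(a + 1)*(a + 5/4)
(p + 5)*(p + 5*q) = p^2 + 5*p*q + 5*p + 25*q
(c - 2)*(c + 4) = c^2 + 2*c - 8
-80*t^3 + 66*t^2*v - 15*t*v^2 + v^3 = (-8*t + v)*(-5*t + v)*(-2*t + v)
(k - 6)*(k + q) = k^2 + k*q - 6*k - 6*q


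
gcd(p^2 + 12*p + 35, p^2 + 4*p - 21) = p + 7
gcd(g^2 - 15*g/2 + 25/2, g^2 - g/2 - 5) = g - 5/2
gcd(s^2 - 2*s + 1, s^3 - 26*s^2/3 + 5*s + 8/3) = s - 1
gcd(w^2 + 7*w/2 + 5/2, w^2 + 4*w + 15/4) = w + 5/2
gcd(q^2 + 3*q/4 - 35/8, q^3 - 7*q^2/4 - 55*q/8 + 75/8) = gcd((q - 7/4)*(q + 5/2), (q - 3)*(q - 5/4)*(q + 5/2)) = q + 5/2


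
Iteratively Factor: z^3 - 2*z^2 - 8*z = (z)*(z^2 - 2*z - 8) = z*(z + 2)*(z - 4)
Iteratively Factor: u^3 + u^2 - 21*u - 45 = (u + 3)*(u^2 - 2*u - 15) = (u - 5)*(u + 3)*(u + 3)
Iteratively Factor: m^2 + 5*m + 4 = (m + 1)*(m + 4)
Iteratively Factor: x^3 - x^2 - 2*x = (x + 1)*(x^2 - 2*x) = (x - 2)*(x + 1)*(x)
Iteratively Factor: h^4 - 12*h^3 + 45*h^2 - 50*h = (h - 5)*(h^3 - 7*h^2 + 10*h) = (h - 5)^2*(h^2 - 2*h) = h*(h - 5)^2*(h - 2)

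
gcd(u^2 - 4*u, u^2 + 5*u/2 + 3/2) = 1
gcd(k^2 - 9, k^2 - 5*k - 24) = k + 3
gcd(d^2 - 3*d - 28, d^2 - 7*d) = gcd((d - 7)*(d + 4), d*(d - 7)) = d - 7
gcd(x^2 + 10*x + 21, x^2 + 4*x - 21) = x + 7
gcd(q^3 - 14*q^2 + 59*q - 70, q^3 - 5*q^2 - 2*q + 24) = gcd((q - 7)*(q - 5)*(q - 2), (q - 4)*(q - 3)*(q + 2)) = 1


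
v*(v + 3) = v^2 + 3*v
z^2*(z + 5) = z^3 + 5*z^2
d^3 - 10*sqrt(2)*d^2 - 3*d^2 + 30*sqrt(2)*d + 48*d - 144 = (d - 3)*(d - 6*sqrt(2))*(d - 4*sqrt(2))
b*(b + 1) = b^2 + b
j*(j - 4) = j^2 - 4*j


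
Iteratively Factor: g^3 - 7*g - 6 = (g + 1)*(g^2 - g - 6) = (g - 3)*(g + 1)*(g + 2)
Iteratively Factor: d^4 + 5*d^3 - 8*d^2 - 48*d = (d + 4)*(d^3 + d^2 - 12*d) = d*(d + 4)*(d^2 + d - 12) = d*(d + 4)^2*(d - 3)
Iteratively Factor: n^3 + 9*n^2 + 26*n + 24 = (n + 3)*(n^2 + 6*n + 8) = (n + 2)*(n + 3)*(n + 4)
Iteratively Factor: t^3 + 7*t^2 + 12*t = (t + 3)*(t^2 + 4*t) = (t + 3)*(t + 4)*(t)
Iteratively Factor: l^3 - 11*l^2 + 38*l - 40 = (l - 2)*(l^2 - 9*l + 20) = (l - 4)*(l - 2)*(l - 5)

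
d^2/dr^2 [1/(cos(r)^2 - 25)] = 2*(-2*sin(r)^4 + 51*sin(r)^2 - 24)/(cos(r)^2 - 25)^3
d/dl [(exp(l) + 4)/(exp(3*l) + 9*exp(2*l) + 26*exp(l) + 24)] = (-2*exp(l) - 5)*exp(l)/(exp(4*l) + 10*exp(3*l) + 37*exp(2*l) + 60*exp(l) + 36)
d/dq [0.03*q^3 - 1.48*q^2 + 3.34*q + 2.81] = 0.09*q^2 - 2.96*q + 3.34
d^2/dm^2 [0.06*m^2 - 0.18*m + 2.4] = 0.120000000000000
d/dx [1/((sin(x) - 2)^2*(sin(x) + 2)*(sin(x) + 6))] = 2*(-10*sin(x) + cos(2*x) - 5)*cos(x)/((sin(x) - 2)^3*(sin(x) + 2)^2*(sin(x) + 6)^2)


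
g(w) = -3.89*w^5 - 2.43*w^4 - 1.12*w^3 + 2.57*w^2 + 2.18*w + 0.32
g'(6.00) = -27394.66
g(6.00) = -33533.92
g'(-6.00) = -23257.30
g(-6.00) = 27421.04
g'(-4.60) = -7855.11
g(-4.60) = 7077.63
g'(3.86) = -4904.93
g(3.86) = -3890.23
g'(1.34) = -83.06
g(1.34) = -19.48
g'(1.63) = -177.76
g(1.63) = -56.06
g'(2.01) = -397.47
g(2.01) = -161.30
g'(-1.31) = -45.75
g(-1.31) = 12.24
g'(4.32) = -7596.11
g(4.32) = -6731.79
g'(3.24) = -2490.42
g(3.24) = -1660.43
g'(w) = -19.45*w^4 - 9.72*w^3 - 3.36*w^2 + 5.14*w + 2.18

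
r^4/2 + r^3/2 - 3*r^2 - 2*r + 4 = (r/2 + 1)*(r - 2)*(r - 1)*(r + 2)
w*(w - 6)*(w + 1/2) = w^3 - 11*w^2/2 - 3*w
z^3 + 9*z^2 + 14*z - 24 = (z - 1)*(z + 4)*(z + 6)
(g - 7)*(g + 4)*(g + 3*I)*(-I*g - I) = -I*g^4 + 3*g^3 + 2*I*g^3 - 6*g^2 + 31*I*g^2 - 93*g + 28*I*g - 84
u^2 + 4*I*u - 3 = (u + I)*(u + 3*I)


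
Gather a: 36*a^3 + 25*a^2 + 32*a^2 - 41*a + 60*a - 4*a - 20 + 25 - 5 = 36*a^3 + 57*a^2 + 15*a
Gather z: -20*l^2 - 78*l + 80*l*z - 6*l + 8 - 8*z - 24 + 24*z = -20*l^2 - 84*l + z*(80*l + 16) - 16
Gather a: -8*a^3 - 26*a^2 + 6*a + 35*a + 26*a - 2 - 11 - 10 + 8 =-8*a^3 - 26*a^2 + 67*a - 15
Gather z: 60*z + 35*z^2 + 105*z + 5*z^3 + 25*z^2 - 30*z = 5*z^3 + 60*z^2 + 135*z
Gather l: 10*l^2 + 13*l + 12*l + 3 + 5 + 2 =10*l^2 + 25*l + 10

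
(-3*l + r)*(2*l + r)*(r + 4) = -6*l^2*r - 24*l^2 - l*r^2 - 4*l*r + r^3 + 4*r^2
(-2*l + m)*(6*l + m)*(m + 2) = -12*l^2*m - 24*l^2 + 4*l*m^2 + 8*l*m + m^3 + 2*m^2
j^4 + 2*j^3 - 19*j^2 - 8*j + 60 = (j - 3)*(j - 2)*(j + 2)*(j + 5)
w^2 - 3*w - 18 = (w - 6)*(w + 3)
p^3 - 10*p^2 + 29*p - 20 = (p - 5)*(p - 4)*(p - 1)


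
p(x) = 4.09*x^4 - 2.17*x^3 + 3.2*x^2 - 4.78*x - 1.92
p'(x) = 16.36*x^3 - 6.51*x^2 + 6.4*x - 4.78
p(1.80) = 30.12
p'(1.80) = 81.06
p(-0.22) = -0.68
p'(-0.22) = -6.68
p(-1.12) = 16.93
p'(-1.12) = -43.10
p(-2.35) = 179.88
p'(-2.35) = -268.09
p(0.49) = -3.51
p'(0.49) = -1.28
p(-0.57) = 2.68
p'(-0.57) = -13.57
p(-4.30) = 1648.62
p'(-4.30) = -1453.40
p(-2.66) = 279.04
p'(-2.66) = -375.78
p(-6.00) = 5911.32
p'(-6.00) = -3811.30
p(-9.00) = 28716.72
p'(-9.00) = -12516.13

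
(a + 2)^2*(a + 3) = a^3 + 7*a^2 + 16*a + 12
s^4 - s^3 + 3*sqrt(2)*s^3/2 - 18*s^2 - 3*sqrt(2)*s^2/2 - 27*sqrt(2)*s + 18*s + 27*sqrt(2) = (s - 1)*(s - 3*sqrt(2))*(s + 3*sqrt(2)/2)*(s + 3*sqrt(2))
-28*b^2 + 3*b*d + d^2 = (-4*b + d)*(7*b + d)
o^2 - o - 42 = (o - 7)*(o + 6)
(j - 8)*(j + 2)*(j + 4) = j^3 - 2*j^2 - 40*j - 64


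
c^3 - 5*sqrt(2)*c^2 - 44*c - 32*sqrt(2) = (c - 8*sqrt(2))*(c + sqrt(2))*(c + 2*sqrt(2))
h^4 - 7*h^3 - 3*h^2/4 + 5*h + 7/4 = (h - 7)*(h - 1)*(h + 1/2)^2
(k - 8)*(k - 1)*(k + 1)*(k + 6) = k^4 - 2*k^3 - 49*k^2 + 2*k + 48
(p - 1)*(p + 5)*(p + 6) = p^3 + 10*p^2 + 19*p - 30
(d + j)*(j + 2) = d*j + 2*d + j^2 + 2*j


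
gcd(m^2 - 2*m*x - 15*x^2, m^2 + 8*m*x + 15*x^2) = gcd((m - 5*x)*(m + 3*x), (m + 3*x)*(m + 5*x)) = m + 3*x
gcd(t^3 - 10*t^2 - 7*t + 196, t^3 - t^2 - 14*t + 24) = t + 4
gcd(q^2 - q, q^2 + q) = q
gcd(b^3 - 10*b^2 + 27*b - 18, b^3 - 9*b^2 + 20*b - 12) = b^2 - 7*b + 6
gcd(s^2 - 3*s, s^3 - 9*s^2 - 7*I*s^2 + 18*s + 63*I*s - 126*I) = s - 3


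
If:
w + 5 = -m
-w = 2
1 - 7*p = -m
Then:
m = -3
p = -2/7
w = -2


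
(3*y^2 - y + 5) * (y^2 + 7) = 3*y^4 - y^3 + 26*y^2 - 7*y + 35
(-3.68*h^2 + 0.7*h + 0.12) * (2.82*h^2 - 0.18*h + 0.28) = -10.3776*h^4 + 2.6364*h^3 - 0.818*h^2 + 0.1744*h + 0.0336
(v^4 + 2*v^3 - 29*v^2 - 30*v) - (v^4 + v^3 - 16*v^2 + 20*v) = v^3 - 13*v^2 - 50*v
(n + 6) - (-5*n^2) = 5*n^2 + n + 6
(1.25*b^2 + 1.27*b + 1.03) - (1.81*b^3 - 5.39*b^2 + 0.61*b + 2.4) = -1.81*b^3 + 6.64*b^2 + 0.66*b - 1.37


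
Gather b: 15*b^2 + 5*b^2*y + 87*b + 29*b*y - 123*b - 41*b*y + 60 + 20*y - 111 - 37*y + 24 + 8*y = b^2*(5*y + 15) + b*(-12*y - 36) - 9*y - 27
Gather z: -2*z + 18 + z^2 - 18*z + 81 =z^2 - 20*z + 99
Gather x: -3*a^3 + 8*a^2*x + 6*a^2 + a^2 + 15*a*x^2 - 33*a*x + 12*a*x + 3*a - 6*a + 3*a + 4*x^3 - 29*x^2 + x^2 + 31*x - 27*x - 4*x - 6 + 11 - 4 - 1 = -3*a^3 + 7*a^2 + 4*x^3 + x^2*(15*a - 28) + x*(8*a^2 - 21*a)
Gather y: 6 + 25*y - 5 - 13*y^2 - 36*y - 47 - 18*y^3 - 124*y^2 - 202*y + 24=-18*y^3 - 137*y^2 - 213*y - 22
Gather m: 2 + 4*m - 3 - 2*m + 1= 2*m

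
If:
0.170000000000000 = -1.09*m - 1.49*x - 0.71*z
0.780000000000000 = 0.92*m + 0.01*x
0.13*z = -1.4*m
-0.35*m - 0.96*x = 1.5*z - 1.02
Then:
No Solution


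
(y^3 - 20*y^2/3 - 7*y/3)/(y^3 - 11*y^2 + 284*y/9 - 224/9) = 3*y*(3*y + 1)/(9*y^2 - 36*y + 32)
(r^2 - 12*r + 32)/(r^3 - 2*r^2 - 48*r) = (r - 4)/(r*(r + 6))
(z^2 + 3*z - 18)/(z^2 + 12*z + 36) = (z - 3)/(z + 6)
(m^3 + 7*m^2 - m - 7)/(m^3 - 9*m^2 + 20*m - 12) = (m^2 + 8*m + 7)/(m^2 - 8*m + 12)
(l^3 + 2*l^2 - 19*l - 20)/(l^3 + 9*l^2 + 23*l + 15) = (l - 4)/(l + 3)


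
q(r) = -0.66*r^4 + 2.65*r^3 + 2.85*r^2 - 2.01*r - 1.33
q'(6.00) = -251.85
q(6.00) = -193.75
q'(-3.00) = 123.72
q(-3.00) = -94.66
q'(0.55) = 3.09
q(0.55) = -1.19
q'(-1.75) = 26.51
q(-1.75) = -9.48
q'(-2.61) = 84.21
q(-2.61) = -54.41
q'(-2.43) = 68.96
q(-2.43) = -40.65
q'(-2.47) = 72.20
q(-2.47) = -43.48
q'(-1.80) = 28.88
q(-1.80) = -10.86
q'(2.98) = 15.71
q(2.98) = 36.07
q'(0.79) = 6.15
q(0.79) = -0.09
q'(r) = -2.64*r^3 + 7.95*r^2 + 5.7*r - 2.01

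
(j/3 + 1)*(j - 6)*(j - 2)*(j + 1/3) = j^4/3 - 14*j^3/9 - 41*j^2/9 + 32*j/3 + 4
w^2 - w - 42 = (w - 7)*(w + 6)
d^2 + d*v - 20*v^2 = (d - 4*v)*(d + 5*v)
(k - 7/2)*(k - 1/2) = k^2 - 4*k + 7/4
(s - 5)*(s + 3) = s^2 - 2*s - 15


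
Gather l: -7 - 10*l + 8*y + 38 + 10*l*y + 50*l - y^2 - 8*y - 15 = l*(10*y + 40) - y^2 + 16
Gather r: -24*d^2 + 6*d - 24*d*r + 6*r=-24*d^2 + 6*d + r*(6 - 24*d)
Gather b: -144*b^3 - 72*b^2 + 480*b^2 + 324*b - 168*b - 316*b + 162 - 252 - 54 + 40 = -144*b^3 + 408*b^2 - 160*b - 104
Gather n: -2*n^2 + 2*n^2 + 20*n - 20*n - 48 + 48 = 0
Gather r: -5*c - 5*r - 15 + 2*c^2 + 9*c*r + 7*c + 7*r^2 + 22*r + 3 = 2*c^2 + 2*c + 7*r^2 + r*(9*c + 17) - 12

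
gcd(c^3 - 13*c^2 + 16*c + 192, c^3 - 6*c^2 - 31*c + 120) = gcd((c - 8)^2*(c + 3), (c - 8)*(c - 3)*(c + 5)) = c - 8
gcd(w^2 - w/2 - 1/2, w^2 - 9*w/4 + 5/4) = w - 1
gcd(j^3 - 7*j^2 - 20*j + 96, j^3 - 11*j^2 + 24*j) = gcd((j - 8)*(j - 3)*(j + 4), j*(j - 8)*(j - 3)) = j^2 - 11*j + 24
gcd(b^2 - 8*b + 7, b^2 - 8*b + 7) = b^2 - 8*b + 7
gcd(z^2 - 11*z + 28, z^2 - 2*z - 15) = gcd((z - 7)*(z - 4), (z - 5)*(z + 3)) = 1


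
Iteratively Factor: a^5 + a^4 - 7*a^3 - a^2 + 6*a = (a + 3)*(a^4 - 2*a^3 - a^2 + 2*a) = (a - 2)*(a + 3)*(a^3 - a) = (a - 2)*(a - 1)*(a + 3)*(a^2 + a) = (a - 2)*(a - 1)*(a + 1)*(a + 3)*(a)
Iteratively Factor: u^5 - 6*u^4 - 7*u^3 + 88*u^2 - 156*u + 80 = (u - 1)*(u^4 - 5*u^3 - 12*u^2 + 76*u - 80) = (u - 2)*(u - 1)*(u^3 - 3*u^2 - 18*u + 40) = (u - 2)*(u - 1)*(u + 4)*(u^2 - 7*u + 10) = (u - 2)^2*(u - 1)*(u + 4)*(u - 5)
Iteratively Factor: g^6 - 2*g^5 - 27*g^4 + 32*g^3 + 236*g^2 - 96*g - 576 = (g + 3)*(g^5 - 5*g^4 - 12*g^3 + 68*g^2 + 32*g - 192) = (g - 2)*(g + 3)*(g^4 - 3*g^3 - 18*g^2 + 32*g + 96) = (g - 2)*(g + 3)^2*(g^3 - 6*g^2 + 32) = (g - 2)*(g + 2)*(g + 3)^2*(g^2 - 8*g + 16) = (g - 4)*(g - 2)*(g + 2)*(g + 3)^2*(g - 4)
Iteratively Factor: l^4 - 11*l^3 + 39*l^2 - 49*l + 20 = (l - 1)*(l^3 - 10*l^2 + 29*l - 20) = (l - 4)*(l - 1)*(l^2 - 6*l + 5) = (l - 5)*(l - 4)*(l - 1)*(l - 1)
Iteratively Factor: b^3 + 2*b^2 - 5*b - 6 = (b + 1)*(b^2 + b - 6) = (b - 2)*(b + 1)*(b + 3)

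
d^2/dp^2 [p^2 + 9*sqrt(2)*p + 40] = 2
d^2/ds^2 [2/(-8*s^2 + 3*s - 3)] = 4*(64*s^2 - 24*s - (16*s - 3)^2 + 24)/(8*s^2 - 3*s + 3)^3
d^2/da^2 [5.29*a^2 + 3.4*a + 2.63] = 10.5800000000000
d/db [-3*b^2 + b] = 1 - 6*b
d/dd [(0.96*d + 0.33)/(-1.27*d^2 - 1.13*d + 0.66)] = (1.2192*d^2 + 0.8382*d + 1.0065)/(1.6129*d^4 + 2.8702*d^3 - 0.3995*d^2 - 1.4916*d + 0.4356)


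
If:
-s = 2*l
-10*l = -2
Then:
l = 1/5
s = -2/5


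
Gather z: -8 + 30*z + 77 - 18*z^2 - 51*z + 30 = -18*z^2 - 21*z + 99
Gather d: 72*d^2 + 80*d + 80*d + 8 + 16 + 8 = 72*d^2 + 160*d + 32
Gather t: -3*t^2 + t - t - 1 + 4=3 - 3*t^2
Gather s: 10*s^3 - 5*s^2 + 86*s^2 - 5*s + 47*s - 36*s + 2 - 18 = 10*s^3 + 81*s^2 + 6*s - 16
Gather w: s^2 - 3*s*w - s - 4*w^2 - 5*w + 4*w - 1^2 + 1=s^2 - s - 4*w^2 + w*(-3*s - 1)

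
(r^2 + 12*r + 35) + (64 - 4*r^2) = -3*r^2 + 12*r + 99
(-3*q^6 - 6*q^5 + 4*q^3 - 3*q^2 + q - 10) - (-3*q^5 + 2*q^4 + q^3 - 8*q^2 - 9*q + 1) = -3*q^6 - 3*q^5 - 2*q^4 + 3*q^3 + 5*q^2 + 10*q - 11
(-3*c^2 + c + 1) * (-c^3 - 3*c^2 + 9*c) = 3*c^5 + 8*c^4 - 31*c^3 + 6*c^2 + 9*c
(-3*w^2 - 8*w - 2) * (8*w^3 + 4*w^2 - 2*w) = -24*w^5 - 76*w^4 - 42*w^3 + 8*w^2 + 4*w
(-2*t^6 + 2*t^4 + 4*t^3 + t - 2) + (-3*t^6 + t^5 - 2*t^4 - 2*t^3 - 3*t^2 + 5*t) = -5*t^6 + t^5 + 2*t^3 - 3*t^2 + 6*t - 2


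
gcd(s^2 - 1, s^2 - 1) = s^2 - 1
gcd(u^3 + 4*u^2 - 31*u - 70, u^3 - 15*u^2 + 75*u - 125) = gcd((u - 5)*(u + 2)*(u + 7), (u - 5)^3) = u - 5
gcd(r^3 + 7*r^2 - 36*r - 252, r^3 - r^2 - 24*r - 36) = r - 6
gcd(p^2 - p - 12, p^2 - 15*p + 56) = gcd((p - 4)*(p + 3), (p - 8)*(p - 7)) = 1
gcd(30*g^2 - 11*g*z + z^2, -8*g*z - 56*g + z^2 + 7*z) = 1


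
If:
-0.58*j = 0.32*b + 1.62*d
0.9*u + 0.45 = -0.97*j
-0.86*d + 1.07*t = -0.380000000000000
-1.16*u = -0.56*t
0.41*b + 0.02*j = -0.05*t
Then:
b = 0.05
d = 0.11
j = -0.35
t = -0.26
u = -0.13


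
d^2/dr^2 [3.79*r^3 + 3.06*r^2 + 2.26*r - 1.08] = 22.74*r + 6.12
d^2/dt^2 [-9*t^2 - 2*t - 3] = -18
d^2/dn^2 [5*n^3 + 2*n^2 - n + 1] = 30*n + 4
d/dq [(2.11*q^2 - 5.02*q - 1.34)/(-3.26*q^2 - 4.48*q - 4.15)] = (-25.818*q^2 - 26.2498*q + 14.8298)/(10.6276*q^4 + 29.2096*q^3 + 47.1284*q^2 + 37.184*q + 17.2225)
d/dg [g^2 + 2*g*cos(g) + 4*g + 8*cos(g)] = -2*g*sin(g) + 2*g - 8*sin(g) + 2*cos(g) + 4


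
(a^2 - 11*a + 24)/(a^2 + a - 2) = (a^2 - 11*a + 24)/(a^2 + a - 2)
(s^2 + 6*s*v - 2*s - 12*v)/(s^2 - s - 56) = (-s^2 - 6*s*v + 2*s + 12*v)/(-s^2 + s + 56)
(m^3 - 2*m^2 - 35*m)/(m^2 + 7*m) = (m^2 - 2*m - 35)/(m + 7)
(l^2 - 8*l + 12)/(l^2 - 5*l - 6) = (l - 2)/(l + 1)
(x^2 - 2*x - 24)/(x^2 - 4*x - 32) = (x - 6)/(x - 8)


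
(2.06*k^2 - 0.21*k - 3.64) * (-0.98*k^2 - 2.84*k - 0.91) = -2.0188*k^4 - 5.6446*k^3 + 2.289*k^2 + 10.5287*k + 3.3124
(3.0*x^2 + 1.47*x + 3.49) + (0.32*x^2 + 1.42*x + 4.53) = 3.32*x^2 + 2.89*x + 8.02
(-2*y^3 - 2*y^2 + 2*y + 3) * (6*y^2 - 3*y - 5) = -12*y^5 - 6*y^4 + 28*y^3 + 22*y^2 - 19*y - 15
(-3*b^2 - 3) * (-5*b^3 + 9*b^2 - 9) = 15*b^5 - 27*b^4 + 15*b^3 + 27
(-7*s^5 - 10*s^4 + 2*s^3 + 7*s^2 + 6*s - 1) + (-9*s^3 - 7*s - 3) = -7*s^5 - 10*s^4 - 7*s^3 + 7*s^2 - s - 4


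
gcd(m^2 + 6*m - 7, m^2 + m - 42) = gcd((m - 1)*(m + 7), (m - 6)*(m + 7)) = m + 7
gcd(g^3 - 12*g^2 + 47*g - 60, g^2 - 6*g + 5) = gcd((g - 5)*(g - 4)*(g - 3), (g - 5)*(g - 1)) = g - 5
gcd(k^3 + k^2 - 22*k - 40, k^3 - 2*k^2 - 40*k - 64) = k^2 + 6*k + 8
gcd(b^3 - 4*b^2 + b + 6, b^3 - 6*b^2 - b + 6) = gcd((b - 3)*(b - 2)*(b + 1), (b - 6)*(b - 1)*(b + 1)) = b + 1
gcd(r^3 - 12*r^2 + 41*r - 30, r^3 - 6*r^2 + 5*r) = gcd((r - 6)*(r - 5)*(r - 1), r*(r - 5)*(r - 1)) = r^2 - 6*r + 5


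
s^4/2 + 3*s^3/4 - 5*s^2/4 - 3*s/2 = s*(s/2 + 1/2)*(s - 3/2)*(s + 2)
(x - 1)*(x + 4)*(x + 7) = x^3 + 10*x^2 + 17*x - 28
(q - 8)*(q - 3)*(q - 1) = q^3 - 12*q^2 + 35*q - 24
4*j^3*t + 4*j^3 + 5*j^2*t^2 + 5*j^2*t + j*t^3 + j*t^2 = (j + t)*(4*j + t)*(j*t + j)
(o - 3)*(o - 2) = o^2 - 5*o + 6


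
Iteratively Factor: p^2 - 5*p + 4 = (p - 4)*(p - 1)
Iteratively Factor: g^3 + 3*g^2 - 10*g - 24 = (g + 2)*(g^2 + g - 12) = (g - 3)*(g + 2)*(g + 4)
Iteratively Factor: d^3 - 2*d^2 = (d)*(d^2 - 2*d) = d*(d - 2)*(d)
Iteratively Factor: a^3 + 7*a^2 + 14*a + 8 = (a + 2)*(a^2 + 5*a + 4) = (a + 2)*(a + 4)*(a + 1)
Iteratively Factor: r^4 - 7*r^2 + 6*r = (r - 2)*(r^3 + 2*r^2 - 3*r) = r*(r - 2)*(r^2 + 2*r - 3) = r*(r - 2)*(r + 3)*(r - 1)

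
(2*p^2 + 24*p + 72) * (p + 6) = 2*p^3 + 36*p^2 + 216*p + 432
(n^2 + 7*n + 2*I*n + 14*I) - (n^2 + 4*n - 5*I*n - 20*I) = 3*n + 7*I*n + 34*I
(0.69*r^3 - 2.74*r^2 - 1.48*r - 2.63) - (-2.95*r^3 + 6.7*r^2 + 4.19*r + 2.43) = 3.64*r^3 - 9.44*r^2 - 5.67*r - 5.06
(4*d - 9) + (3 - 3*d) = d - 6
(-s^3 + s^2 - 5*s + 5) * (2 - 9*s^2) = 9*s^5 - 9*s^4 + 43*s^3 - 43*s^2 - 10*s + 10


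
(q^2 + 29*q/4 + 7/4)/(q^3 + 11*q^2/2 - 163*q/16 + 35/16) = 4*(4*q + 1)/(16*q^2 - 24*q + 5)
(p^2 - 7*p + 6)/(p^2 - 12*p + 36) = (p - 1)/(p - 6)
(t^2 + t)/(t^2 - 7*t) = (t + 1)/(t - 7)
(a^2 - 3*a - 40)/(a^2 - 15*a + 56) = (a + 5)/(a - 7)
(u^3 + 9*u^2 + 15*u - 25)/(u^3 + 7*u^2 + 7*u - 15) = (u + 5)/(u + 3)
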